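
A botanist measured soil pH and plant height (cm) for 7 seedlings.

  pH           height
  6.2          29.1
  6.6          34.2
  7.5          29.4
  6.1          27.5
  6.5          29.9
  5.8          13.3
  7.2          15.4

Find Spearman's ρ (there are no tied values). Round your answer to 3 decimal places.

0.464

Rank pH: 3, 5, 7, 2, 4, 1, 6
Rank height: 4, 7, 5, 3, 6, 1, 2
d = rank(pH) − rank(height): -1, -2, 2, -1, -2, 0, 4; Σd² = 30
ρ = 1 − 6Σd² / [n(n²−1)] = 1 − 6×30 / (7×48) = 1 − 180/336 ≈ 0.464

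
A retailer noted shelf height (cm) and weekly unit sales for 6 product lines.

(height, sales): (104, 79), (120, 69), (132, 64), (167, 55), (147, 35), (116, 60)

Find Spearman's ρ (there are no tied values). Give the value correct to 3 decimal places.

Rank height: 1, 3, 4, 6, 5, 2
Rank sales: 6, 5, 4, 2, 1, 3
d = rank(height) − rank(sales): -5, -2, 0, 4, 4, -1; Σd² = 62
ρ = 1 − 6Σd² / [n(n²−1)] = 1 − 6×62 / (6×35) = 1 − 372/210 ≈ -0.771

-0.771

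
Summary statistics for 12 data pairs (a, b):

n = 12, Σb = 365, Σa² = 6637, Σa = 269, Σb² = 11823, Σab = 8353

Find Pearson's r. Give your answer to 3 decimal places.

r = (nΣab − ΣaΣb) / √[(nΣa² − (Σa)²)(nΣb² − (Σb)²)]
Numerator: 12×8353 − 269×365 = 2051
Denominator: √[(79644 − 72361)(141876 − 133225)] = √[7283 × 8651] = 7937.5836
r = 2051 / 7937.5836 ≈ 0.258

0.258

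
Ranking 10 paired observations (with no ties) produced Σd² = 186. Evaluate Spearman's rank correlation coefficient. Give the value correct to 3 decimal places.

-0.127

ρ = 1 − 6Σd² / [n(n²−1)] = 1 − 6×186 / (10×99)
  = 1 − 1116/990 = 1 − 1.1273 ≈ -0.127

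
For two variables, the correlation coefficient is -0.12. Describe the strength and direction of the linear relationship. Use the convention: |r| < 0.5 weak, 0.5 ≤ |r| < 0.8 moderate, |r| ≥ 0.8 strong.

weak negative

r = -0.12 < 0 so the relationship is negative.
|r| = 0.12, which falls in the weak range.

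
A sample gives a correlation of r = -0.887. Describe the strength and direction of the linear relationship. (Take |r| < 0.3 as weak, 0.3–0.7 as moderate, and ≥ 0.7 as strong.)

strong negative

r = -0.887 < 0 so the relationship is negative.
|r| = 0.887, which falls in the strong range.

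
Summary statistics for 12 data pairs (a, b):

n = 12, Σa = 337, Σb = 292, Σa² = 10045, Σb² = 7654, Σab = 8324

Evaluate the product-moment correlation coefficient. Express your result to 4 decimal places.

0.2190

r = (nΣab − ΣaΣb) / √[(nΣa² − (Σa)²)(nΣb² − (Σb)²)]
Numerator: 12×8324 − 337×292 = 1484
Denominator: √[(120540 − 113569)(91848 − 85264)] = √[6971 × 6584] = 6774.7372
r = 1484 / 6774.7372 ≈ 0.2190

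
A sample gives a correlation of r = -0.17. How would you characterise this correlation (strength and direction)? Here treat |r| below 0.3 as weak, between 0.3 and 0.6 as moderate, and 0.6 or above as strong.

weak negative

r = -0.17 < 0 so the relationship is negative.
|r| = 0.17, which falls in the weak range.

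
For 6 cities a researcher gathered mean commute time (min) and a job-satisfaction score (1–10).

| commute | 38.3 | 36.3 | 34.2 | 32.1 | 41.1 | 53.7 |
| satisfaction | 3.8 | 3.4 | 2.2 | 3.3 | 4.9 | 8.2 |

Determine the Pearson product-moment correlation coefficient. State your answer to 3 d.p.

0.966

n = 6, Σx = 235.7, Σy = 25.8, Σx² = 9557.53, Σy² = 132.98, Σxy = 1091.86
nΣxy − ΣxΣy = 6551.16 − 6081.06 = 470.1
nΣx² − (Σx)² = 57345.18 − 55554.49 = 1790.69; nΣy² − (Σy)² = 797.88 − 665.64 = 132.24
r = 470.1 / √(1790.69 × 132.24) = 470.1 / 486.6219 ≈ 0.966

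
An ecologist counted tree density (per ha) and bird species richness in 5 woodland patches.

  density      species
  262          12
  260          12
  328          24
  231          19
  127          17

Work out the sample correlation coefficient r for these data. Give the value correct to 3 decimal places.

0.262

n = 5, Σx = 1208, Σy = 84, Σx² = 313318, Σy² = 1514, Σxy = 20684
nΣxy − ΣxΣy = 103420 − 101472 = 1948
nΣx² − (Σx)² = 1566590 − 1459264 = 107326; nΣy² − (Σy)² = 7570 − 7056 = 514
r = 1948 / √(107326 × 514) = 1948 / 7427.3524 ≈ 0.262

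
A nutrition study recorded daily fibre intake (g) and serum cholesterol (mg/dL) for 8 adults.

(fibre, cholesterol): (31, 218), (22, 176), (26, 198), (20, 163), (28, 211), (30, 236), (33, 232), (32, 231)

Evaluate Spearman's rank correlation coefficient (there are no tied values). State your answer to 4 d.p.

Rank fibre: 6, 2, 3, 1, 4, 5, 8, 7
Rank cholesterol: 5, 2, 3, 1, 4, 8, 7, 6
d = rank(fibre) − rank(cholesterol): 1, 0, 0, 0, 0, -3, 1, 1; Σd² = 12
ρ = 1 − 6Σd² / [n(n²−1)] = 1 − 6×12 / (8×63) = 1 − 72/504 ≈ 0.8571

0.8571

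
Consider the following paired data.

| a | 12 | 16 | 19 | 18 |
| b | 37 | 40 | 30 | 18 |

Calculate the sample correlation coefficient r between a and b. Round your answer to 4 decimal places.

-0.5865

n = 4, Σa = 65, Σb = 125, Σa² = 1085, Σb² = 4193, Σab = 1978
nΣab − ΣaΣb = 7912 − 8125 = -213
nΣa² − (Σa)² = 4340 − 4225 = 115; nΣb² − (Σb)² = 16772 − 15625 = 1147
r = -213 / √(115 × 1147) = -213 / 363.1873 ≈ -0.5865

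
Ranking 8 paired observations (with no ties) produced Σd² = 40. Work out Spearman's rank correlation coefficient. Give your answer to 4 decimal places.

ρ = 1 − 6Σd² / [n(n²−1)] = 1 − 6×40 / (8×63)
  = 1 − 240/504 = 1 − 0.47619 ≈ 0.5238

0.5238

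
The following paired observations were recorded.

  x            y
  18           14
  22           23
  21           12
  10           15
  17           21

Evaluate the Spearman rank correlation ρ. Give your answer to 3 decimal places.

Rank x: 3, 5, 4, 1, 2
Rank y: 2, 5, 1, 3, 4
d = rank(x) − rank(y): 1, 0, 3, -2, -2; Σd² = 18
ρ = 1 − 6Σd² / [n(n²−1)] = 1 − 6×18 / (5×24) = 1 − 108/120 ≈ 0.100

0.100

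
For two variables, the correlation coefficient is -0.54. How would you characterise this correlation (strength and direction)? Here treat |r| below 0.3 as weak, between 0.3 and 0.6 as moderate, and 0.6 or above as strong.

moderate negative

r = -0.54 < 0 so the relationship is negative.
|r| = 0.54, which falls in the moderate range.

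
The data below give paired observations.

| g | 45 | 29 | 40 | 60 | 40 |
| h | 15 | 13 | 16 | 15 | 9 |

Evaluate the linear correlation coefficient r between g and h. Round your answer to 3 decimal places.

n = 5, Σg = 214, Σh = 68, Σg² = 9666, Σh² = 956, Σgh = 2952
nΣgh − ΣgΣh = 14760 − 14552 = 208
nΣg² − (Σg)² = 48330 − 45796 = 2534; nΣh² − (Σh)² = 4780 − 4624 = 156
r = 208 / √(2534 × 156) = 208 / 628.7321 ≈ 0.331

0.331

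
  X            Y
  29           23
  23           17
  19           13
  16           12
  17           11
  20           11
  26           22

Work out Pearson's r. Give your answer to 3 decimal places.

0.946

n = 7, ΣX = 150, ΣY = 109, ΣX² = 3352, ΣY² = 1857, ΣXY = 2476
nΣXY − ΣXΣY = 17332 − 16350 = 982
nΣX² − (ΣX)² = 23464 − 22500 = 964; nΣY² − (ΣY)² = 12999 − 11881 = 1118
r = 982 / √(964 × 1118) = 982 / 1038.1484 ≈ 0.946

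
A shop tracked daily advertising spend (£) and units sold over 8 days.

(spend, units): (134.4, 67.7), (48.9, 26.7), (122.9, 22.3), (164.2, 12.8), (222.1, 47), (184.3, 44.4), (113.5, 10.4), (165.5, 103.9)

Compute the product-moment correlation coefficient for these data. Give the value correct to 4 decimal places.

0.3301

n = 8, Σx = 1155.8, Σy = 335.2, Σx² = 186088.02, Σy² = 21041.04, Σxy = 52244.41
nΣxy − ΣxΣy = 417955.28 − 387424.16 = 30531.12
nΣx² − (Σx)² = 1488704.16 − 1335873.64 = 152830.52; nΣy² − (Σy)² = 168328.32 − 112359.04 = 55969.28
r = 30531.12 / √(152830.52 × 55969.28) = 30531.12 / 92486.8324 ≈ 0.3301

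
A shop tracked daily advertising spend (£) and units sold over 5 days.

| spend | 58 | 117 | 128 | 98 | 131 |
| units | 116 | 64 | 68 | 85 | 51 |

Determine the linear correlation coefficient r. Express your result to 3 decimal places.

-0.974

n = 5, Σx = 532, Σy = 384, Σx² = 60202, Σy² = 32002, Σxy = 37931
nΣxy − ΣxΣy = 189655 − 204288 = -14633
nΣx² − (Σx)² = 301010 − 283024 = 17986; nΣy² − (Σy)² = 160010 − 147456 = 12554
r = -14633 / √(17986 × 12554) = -14633 / 15026.5180 ≈ -0.974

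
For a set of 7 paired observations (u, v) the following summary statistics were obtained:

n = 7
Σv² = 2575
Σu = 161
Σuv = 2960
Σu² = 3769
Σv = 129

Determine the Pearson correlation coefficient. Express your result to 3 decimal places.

-0.061

r = (nΣuv − ΣuΣv) / √[(nΣu² − (Σu)²)(nΣv² − (Σv)²)]
Numerator: 7×2960 − 161×129 = -49
Denominator: √[(26383 − 25921)(18025 − 16641)] = √[462 × 1384] = 799.6299
r = -49 / 799.6299 ≈ -0.061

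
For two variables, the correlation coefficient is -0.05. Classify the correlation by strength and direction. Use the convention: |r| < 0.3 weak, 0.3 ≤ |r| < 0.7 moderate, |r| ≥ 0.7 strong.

r = -0.05 < 0 so the relationship is negative.
|r| = 0.05, which falls in the weak range.

weak negative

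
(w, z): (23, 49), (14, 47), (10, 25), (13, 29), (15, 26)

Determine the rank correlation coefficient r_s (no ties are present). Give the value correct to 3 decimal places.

0.700

Rank w: 5, 3, 1, 2, 4
Rank z: 5, 4, 1, 3, 2
d = rank(w) − rank(z): 0, -1, 0, -1, 2; Σd² = 6
ρ = 1 − 6Σd² / [n(n²−1)] = 1 − 6×6 / (5×24) = 1 − 36/120 ≈ 0.700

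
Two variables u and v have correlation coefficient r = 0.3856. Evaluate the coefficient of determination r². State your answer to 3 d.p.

r² = (0.3856)² = 0.149

0.149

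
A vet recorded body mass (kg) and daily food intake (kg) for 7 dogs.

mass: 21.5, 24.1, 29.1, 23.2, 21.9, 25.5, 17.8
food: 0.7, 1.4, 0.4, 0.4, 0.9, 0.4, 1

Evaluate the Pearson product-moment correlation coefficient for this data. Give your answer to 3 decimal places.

-0.462

n = 7, Σx = 163.1, Σy = 5.2, Σx² = 3874.81, Σy² = 4.74, Σxy = 117.42
nΣxy − ΣxΣy = 821.94 − 848.12 = -26.18
nΣx² − (Σx)² = 27123.67 − 26601.61 = 522.06; nΣy² − (Σy)² = 33.18 − 27.04 = 6.14
r = -26.18 / √(522.06 × 6.14) = -26.18 / 56.6167 ≈ -0.462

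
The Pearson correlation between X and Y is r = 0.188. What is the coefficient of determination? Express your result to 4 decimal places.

0.0353

r² = (0.188)² = 0.0353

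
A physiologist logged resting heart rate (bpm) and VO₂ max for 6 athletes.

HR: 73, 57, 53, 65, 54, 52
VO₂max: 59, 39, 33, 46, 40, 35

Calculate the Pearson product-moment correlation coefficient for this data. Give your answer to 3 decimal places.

0.968

n = 6, Σx = 354, Σy = 252, Σx² = 21232, Σy² = 11032, Σxy = 15249
nΣxy − ΣxΣy = 91494 − 89208 = 2286
nΣx² − (Σx)² = 127392 − 125316 = 2076; nΣy² − (Σy)² = 66192 − 63504 = 2688
r = 2286 / √(2076 × 2688) = 2286 / 2362.2633 ≈ 0.968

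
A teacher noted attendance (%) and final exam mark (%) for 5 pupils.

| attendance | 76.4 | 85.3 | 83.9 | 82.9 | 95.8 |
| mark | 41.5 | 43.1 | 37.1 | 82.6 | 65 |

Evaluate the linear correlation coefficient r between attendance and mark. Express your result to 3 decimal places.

n = 5, Σx = 424.3, Σy = 269.3, Σx² = 36202.31, Σy² = 16004.03, Σxy = 23034.26
nΣxy − ΣxΣy = 115171.3 − 114263.99 = 907.31
nΣx² − (Σx)² = 181011.55 − 180030.49 = 981.06; nΣy² − (Σy)² = 80020.15 − 72522.49 = 7497.66
r = 907.31 / √(981.06 × 7497.66) = 907.31 / 2712.1310 ≈ 0.335

0.335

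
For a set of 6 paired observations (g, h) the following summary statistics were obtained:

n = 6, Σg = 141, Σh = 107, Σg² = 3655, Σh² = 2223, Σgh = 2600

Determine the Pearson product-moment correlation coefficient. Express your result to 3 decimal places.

r = (nΣgh − ΣgΣh) / √[(nΣg² − (Σg)²)(nΣh² − (Σh)²)]
Numerator: 6×2600 − 141×107 = 513
Denominator: √[(21930 − 19881)(13338 − 11449)] = √[2049 × 1889] = 1967.3741
r = 513 / 1967.3741 ≈ 0.261

0.261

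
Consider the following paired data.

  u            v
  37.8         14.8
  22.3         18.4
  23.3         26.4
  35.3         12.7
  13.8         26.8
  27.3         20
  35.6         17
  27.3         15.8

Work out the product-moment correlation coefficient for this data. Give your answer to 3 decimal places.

-0.821

n = 8, Σu = 222.7, Σv = 151.9, Σu² = 6663.49, Σv² = 3072.73, Σuv = 3985.57
nΣuv − ΣuΣv = 31884.56 − 33828.13 = -1943.57
nΣu² − (Σu)² = 53307.92 − 49595.29 = 3712.63; nΣv² − (Σv)² = 24581.84 − 23073.61 = 1508.23
r = -1943.57 / √(3712.63 × 1508.23) = -1943.57 / 2366.3263 ≈ -0.821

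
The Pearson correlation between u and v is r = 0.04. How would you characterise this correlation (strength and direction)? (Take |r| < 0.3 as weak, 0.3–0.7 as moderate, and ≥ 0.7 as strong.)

weak positive

r = 0.04 > 0 so the relationship is positive.
|r| = 0.04, which falls in the weak range.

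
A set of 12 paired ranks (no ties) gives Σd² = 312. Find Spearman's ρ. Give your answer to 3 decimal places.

-0.091

ρ = 1 − 6Σd² / [n(n²−1)] = 1 − 6×312 / (12×143)
  = 1 − 1872/1716 = 1 − 1.0909 ≈ -0.091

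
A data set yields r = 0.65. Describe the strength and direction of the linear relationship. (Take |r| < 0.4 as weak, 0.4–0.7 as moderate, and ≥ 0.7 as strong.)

r = 0.65 > 0 so the relationship is positive.
|r| = 0.65, which falls in the moderate range.

moderate positive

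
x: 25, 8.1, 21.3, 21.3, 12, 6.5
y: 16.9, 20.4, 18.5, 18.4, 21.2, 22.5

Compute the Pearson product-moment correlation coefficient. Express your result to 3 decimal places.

-0.946

n = 6, Σx = 94.2, Σy = 117.9, Σx² = 1784.24, Σy² = 2338.27, Σxy = 1774.36
nΣxy − ΣxΣy = 10646.16 − 11106.18 = -460.02
nΣx² − (Σx)² = 10705.44 − 8873.64 = 1831.8; nΣy² − (Σy)² = 14029.62 − 13900.41 = 129.21
r = -460.02 / √(1831.8 × 129.21) = -460.02 / 486.5048 ≈ -0.946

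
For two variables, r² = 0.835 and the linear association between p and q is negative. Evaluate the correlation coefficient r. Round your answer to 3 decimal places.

|r| = √0.835 = 0.914
The association is negative, so r = −0.914.

-0.914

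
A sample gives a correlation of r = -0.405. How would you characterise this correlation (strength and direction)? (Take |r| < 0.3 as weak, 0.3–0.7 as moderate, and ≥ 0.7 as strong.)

moderate negative

r = -0.405 < 0 so the relationship is negative.
|r| = 0.405, which falls in the moderate range.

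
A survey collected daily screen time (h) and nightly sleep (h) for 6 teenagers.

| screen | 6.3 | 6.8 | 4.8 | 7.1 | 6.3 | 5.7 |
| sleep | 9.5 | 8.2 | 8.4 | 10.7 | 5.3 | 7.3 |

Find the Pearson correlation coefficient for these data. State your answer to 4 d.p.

0.2968

n = 6, Σx = 37, Σy = 49.4, Σx² = 231.56, Σy² = 423.92, Σxy = 306.9
nΣxy − ΣxΣy = 1841.4 − 1827.8 = 13.6
nΣx² − (Σx)² = 1389.36 − 1369 = 20.36; nΣy² − (Σy)² = 2543.52 − 2440.36 = 103.16
r = 13.6 / √(20.36 × 103.16) = 13.6 / 45.8294 ≈ 0.2968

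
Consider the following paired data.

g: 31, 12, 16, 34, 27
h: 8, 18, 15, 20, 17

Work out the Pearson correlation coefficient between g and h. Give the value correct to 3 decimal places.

-0.164

n = 5, Σg = 120, Σh = 78, Σg² = 3246, Σh² = 1302, Σgh = 1843
nΣgh − ΣgΣh = 9215 − 9360 = -145
nΣg² − (Σg)² = 16230 − 14400 = 1830; nΣh² − (Σh)² = 6510 − 6084 = 426
r = -145 / √(1830 × 426) = -145 / 882.9383 ≈ -0.164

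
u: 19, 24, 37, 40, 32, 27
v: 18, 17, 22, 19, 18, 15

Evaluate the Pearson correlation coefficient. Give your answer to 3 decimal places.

0.575

n = 6, Σu = 179, Σv = 109, Σu² = 5659, Σv² = 2007, Σuv = 3305
nΣuv − ΣuΣv = 19830 − 19511 = 319
nΣu² − (Σu)² = 33954 − 32041 = 1913; nΣv² − (Σv)² = 12042 − 11881 = 161
r = 319 / √(1913 × 161) = 319 / 554.9712 ≈ 0.575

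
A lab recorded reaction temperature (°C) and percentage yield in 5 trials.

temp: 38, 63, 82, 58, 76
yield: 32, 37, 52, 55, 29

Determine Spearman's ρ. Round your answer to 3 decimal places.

0.000

Rank temp: 1, 3, 5, 2, 4
Rank yield: 2, 3, 4, 5, 1
d = rank(temp) − rank(yield): -1, 0, 1, -3, 3; Σd² = 20
ρ = 1 − 6Σd² / [n(n²−1)] = 1 − 6×20 / (5×24) = 1 − 120/120 ≈ 0.000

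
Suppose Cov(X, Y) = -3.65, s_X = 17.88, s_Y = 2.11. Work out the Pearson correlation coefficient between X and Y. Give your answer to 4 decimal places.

-0.0967

r = Cov(X,Y) / (s_X · s_Y) = -3.65 / (17.88 × 2.11)
  = -3.65 / 37.7268 ≈ -0.0967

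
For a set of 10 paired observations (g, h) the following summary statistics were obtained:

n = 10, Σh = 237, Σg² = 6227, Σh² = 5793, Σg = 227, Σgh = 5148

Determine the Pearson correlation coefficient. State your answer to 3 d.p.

r = (nΣgh − ΣgΣh) / √[(nΣg² − (Σg)²)(nΣh² − (Σh)²)]
Numerator: 10×5148 − 227×237 = -2319
Denominator: √[(62270 − 51529)(57930 − 56169)] = √[10741 × 1761] = 4349.1265
r = -2319 / 4349.1265 ≈ -0.533

-0.533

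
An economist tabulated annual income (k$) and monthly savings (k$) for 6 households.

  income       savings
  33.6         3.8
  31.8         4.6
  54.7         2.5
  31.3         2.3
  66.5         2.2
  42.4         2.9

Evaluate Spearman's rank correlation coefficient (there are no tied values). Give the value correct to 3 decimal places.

Rank income: 3, 2, 5, 1, 6, 4
Rank savings: 5, 6, 3, 2, 1, 4
d = rank(income) − rank(savings): -2, -4, 2, -1, 5, 0; Σd² = 50
ρ = 1 − 6Σd² / [n(n²−1)] = 1 − 6×50 / (6×35) = 1 − 300/210 ≈ -0.429

-0.429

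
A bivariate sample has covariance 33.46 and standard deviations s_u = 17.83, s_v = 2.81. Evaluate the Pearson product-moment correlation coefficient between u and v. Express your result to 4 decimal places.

0.6678

r = Cov(u,v) / (s_u · s_v) = 33.46 / (17.83 × 2.81)
  = 33.46 / 50.1023 ≈ 0.6678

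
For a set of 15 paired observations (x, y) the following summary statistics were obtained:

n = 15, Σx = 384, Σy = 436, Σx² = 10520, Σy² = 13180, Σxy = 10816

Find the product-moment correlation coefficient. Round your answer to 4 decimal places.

r = (nΣxy − ΣxΣy) / √[(nΣx² − (Σx)²)(nΣy² − (Σy)²)]
Numerator: 15×10816 − 384×436 = -5184
Denominator: √[(157800 − 147456)(197700 − 190096)] = √[10344 × 7604] = 8868.8092
r = -5184 / 8868.8092 ≈ -0.5845

-0.5845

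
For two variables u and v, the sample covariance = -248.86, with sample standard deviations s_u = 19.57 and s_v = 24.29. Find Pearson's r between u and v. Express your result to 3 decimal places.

-0.524

r = Cov(u,v) / (s_u · s_v) = -248.86 / (19.57 × 24.29)
  = -248.86 / 475.3553 ≈ -0.524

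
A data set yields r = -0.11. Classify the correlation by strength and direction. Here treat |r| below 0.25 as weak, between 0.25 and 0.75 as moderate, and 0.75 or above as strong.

r = -0.11 < 0 so the relationship is negative.
|r| = 0.11, which falls in the weak range.

weak negative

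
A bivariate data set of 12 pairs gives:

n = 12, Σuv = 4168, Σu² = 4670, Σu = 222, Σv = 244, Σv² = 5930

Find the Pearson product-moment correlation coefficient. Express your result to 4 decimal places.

r = (nΣuv − ΣuΣv) / √[(nΣu² − (Σu)²)(nΣv² − (Σv)²)]
Numerator: 12×4168 − 222×244 = -4152
Denominator: √[(56040 − 49284)(71160 − 59536)] = √[6756 × 11624] = 8861.8138
r = -4152 / 8861.8138 ≈ -0.4685

-0.4685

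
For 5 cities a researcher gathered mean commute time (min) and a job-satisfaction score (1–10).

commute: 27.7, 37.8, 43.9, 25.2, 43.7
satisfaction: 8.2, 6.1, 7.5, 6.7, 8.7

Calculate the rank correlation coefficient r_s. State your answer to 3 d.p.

Rank commute: 2, 3, 5, 1, 4
Rank satisfaction: 4, 1, 3, 2, 5
d = rank(commute) − rank(satisfaction): -2, 2, 2, -1, -1; Σd² = 14
ρ = 1 − 6Σd² / [n(n²−1)] = 1 − 6×14 / (5×24) = 1 − 84/120 ≈ 0.300

0.300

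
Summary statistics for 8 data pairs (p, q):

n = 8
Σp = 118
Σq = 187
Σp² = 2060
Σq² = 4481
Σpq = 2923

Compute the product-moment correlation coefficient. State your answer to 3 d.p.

0.879

r = (nΣpq − ΣpΣq) / √[(nΣp² − (Σp)²)(nΣq² − (Σq)²)]
Numerator: 8×2923 − 118×187 = 1318
Denominator: √[(16480 − 13924)(35848 − 34969)] = √[2556 × 879] = 1498.9076
r = 1318 / 1498.9076 ≈ 0.879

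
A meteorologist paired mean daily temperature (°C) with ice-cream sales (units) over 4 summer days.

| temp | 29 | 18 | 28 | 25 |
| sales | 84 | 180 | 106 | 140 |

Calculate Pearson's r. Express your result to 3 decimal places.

n = 4, Σx = 100, Σy = 510, Σx² = 2574, Σy² = 70292, Σxy = 12144
nΣxy − ΣxΣy = 48576 − 51000 = -2424
nΣx² − (Σx)² = 10296 − 10000 = 296; nΣy² − (Σy)² = 281168 − 260100 = 21068
r = -2424 / √(296 × 21068) = -2424 / 2497.2241 ≈ -0.971

-0.971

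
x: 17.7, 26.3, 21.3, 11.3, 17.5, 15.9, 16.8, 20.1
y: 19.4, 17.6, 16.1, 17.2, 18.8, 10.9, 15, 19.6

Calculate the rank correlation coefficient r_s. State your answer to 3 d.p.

0.429

Rank x: 5, 8, 7, 1, 4, 2, 3, 6
Rank y: 7, 5, 3, 4, 6, 1, 2, 8
d = rank(x) − rank(y): -2, 3, 4, -3, -2, 1, 1, -2; Σd² = 48
ρ = 1 − 6Σd² / [n(n²−1)] = 1 − 6×48 / (8×63) = 1 − 288/504 ≈ 0.429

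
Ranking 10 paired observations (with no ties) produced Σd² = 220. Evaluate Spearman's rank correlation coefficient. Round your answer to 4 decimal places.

ρ = 1 − 6Σd² / [n(n²−1)] = 1 − 6×220 / (10×99)
  = 1 − 1320/990 = 1 − 1.33333 ≈ -0.3333

-0.3333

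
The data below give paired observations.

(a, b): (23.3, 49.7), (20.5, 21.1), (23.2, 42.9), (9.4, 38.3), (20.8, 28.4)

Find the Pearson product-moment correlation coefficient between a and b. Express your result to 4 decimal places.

n = 5, Σa = 97.2, Σb = 180.4, Σa² = 2022.38, Σb² = 7029.16, Σab = 3536.58
nΣab − ΣaΣb = 17682.9 − 17534.88 = 148.02
nΣa² − (Σa)² = 10111.9 − 9447.84 = 664.06; nΣb² − (Σb)² = 35145.8 − 32544.16 = 2601.64
r = 148.02 / √(664.06 × 2601.64) = 148.02 / 1314.3991 ≈ 0.1126

0.1126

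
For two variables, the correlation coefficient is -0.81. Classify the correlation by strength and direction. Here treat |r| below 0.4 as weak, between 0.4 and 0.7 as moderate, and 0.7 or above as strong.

r = -0.81 < 0 so the relationship is negative.
|r| = 0.81, which falls in the strong range.

strong negative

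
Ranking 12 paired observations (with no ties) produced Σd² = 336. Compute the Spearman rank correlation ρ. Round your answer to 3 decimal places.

ρ = 1 − 6Σd² / [n(n²−1)] = 1 − 6×336 / (12×143)
  = 1 − 2016/1716 = 1 − 1.1748 ≈ -0.175

-0.175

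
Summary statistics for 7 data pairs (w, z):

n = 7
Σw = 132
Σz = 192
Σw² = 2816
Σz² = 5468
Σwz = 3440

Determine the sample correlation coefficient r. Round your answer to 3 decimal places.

r = (nΣwz − ΣwΣz) / √[(nΣw² − (Σw)²)(nΣz² − (Σz)²)]
Numerator: 7×3440 − 132×192 = -1264
Denominator: √[(19712 − 17424)(38276 − 36864)] = √[2288 × 1412] = 1797.4026
r = -1264 / 1797.4026 ≈ -0.703

-0.703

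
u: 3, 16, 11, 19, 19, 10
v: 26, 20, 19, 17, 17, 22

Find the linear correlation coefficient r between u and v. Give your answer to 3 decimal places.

n = 6, Σu = 78, Σv = 121, Σu² = 1208, Σv² = 2499, Σuv = 1473
nΣuv − ΣuΣv = 8838 − 9438 = -600
nΣu² − (Σu)² = 7248 − 6084 = 1164; nΣv² − (Σv)² = 14994 − 14641 = 353
r = -600 / √(1164 × 353) = -600 / 641.0086 ≈ -0.936

-0.936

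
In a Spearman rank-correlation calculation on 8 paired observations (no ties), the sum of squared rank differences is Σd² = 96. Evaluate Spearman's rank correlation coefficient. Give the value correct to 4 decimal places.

-0.1429

ρ = 1 − 6Σd² / [n(n²−1)] = 1 − 6×96 / (8×63)
  = 1 − 576/504 = 1 − 1.14286 ≈ -0.1429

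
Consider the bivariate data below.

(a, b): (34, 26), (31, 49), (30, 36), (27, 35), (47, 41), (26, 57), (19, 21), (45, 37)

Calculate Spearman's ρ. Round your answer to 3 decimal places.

0.238

Rank a: 6, 5, 4, 3, 8, 2, 1, 7
Rank b: 2, 7, 4, 3, 6, 8, 1, 5
d = rank(a) − rank(b): 4, -2, 0, 0, 2, -6, 0, 2; Σd² = 64
ρ = 1 − 6Σd² / [n(n²−1)] = 1 − 6×64 / (8×63) = 1 − 384/504 ≈ 0.238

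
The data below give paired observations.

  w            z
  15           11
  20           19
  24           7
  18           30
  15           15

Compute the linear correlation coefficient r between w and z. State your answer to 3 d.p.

-0.231

n = 5, Σw = 92, Σz = 82, Σw² = 1750, Σz² = 1656, Σwz = 1478
nΣwz − ΣwΣz = 7390 − 7544 = -154
nΣw² − (Σw)² = 8750 − 8464 = 286; nΣz² − (Σz)² = 8280 − 6724 = 1556
r = -154 / √(286 × 1556) = -154 / 667.0952 ≈ -0.231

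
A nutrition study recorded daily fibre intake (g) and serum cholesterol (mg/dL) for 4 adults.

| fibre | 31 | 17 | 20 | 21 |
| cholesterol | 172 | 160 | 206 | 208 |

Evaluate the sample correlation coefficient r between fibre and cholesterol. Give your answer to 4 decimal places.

n = 4, Σx = 89, Σy = 746, Σx² = 2091, Σy² = 140884, Σxy = 16540
nΣxy − ΣxΣy = 66160 − 66394 = -234
nΣx² − (Σx)² = 8364 − 7921 = 443; nΣy² − (Σy)² = 563536 − 556516 = 7020
r = -234 / √(443 × 7020) = -234 / 1763.4795 ≈ -0.1327

-0.1327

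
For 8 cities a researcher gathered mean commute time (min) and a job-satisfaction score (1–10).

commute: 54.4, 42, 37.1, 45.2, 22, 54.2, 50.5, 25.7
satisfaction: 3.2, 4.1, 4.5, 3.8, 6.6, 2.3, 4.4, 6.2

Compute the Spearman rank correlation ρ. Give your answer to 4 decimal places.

Rank commute: 8, 4, 3, 5, 1, 7, 6, 2
Rank satisfaction: 2, 4, 6, 3, 8, 1, 5, 7
d = rank(commute) − rank(satisfaction): 6, 0, -3, 2, -7, 6, 1, -5; Σd² = 160
ρ = 1 − 6Σd² / [n(n²−1)] = 1 − 6×160 / (8×63) = 1 − 960/504 ≈ -0.9048

-0.9048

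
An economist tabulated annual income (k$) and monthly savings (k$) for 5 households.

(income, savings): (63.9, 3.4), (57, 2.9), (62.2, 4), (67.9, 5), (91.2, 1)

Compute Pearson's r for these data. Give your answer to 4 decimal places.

n = 5, Σx = 342.2, Σy = 16.3, Σx² = 24128.9, Σy² = 61.97, Σxy = 1062.06
nΣxy − ΣxΣy = 5310.3 − 5577.86 = -267.56
nΣx² − (Σx)² = 120644.5 − 117100.84 = 3543.66; nΣy² − (Σy)² = 309.85 − 265.69 = 44.16
r = -267.56 / √(3543.66 × 44.16) = -267.56 / 395.5857 ≈ -0.6764

-0.6764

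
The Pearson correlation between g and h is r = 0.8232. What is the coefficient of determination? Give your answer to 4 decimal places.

0.6777

r² = (0.8232)² = 0.6777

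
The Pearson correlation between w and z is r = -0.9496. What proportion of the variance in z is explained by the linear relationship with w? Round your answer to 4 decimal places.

0.9017

r² = (-0.9496)² = 0.9017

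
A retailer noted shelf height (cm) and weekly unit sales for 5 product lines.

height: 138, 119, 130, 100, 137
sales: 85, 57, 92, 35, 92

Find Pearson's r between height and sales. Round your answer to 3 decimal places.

0.953

n = 5, Σx = 624, Σy = 361, Σx² = 78874, Σy² = 28627, Σxy = 46577
nΣxy − ΣxΣy = 232885 − 225264 = 7621
nΣx² − (Σx)² = 394370 − 389376 = 4994; nΣy² − (Σy)² = 143135 − 130321 = 12814
r = 7621 / √(4994 × 12814) = 7621 / 7999.5697 ≈ 0.953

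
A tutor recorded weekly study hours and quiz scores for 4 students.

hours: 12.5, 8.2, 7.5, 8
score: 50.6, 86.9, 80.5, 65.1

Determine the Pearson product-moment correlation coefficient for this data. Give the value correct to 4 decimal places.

n = 4, Σx = 36.2, Σy = 283.1, Σx² = 343.74, Σy² = 20830.23, Σxy = 2469.63
nΣxy − ΣxΣy = 9878.52 − 10248.22 = -369.7
nΣx² − (Σx)² = 1374.96 − 1310.44 = 64.52; nΣy² − (Σy)² = 83320.92 − 80145.61 = 3175.31
r = -369.7 / √(64.52 × 3175.31) = -369.7 / 452.6268 ≈ -0.8168

-0.8168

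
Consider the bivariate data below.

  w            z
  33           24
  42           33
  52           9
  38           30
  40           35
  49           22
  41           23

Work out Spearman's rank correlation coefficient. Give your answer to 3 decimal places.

-0.571

Rank w: 1, 5, 7, 2, 3, 6, 4
Rank z: 4, 6, 1, 5, 7, 2, 3
d = rank(w) − rank(z): -3, -1, 6, -3, -4, 4, 1; Σd² = 88
ρ = 1 − 6Σd² / [n(n²−1)] = 1 − 6×88 / (7×48) = 1 − 528/336 ≈ -0.571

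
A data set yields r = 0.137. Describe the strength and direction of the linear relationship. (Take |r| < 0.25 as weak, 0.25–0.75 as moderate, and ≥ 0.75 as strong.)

weak positive

r = 0.137 > 0 so the relationship is positive.
|r| = 0.137, which falls in the weak range.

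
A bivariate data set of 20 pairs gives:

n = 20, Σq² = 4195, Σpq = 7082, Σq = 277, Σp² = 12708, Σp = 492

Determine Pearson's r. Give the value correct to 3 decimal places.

r = (nΣpq − ΣpΣq) / √[(nΣp² − (Σp)²)(nΣq² − (Σq)²)]
Numerator: 20×7082 − 492×277 = 5356
Denominator: √[(254160 − 242064)(83900 − 76729)] = √[12096 × 7171] = 9313.4535
r = 5356 / 9313.4535 ≈ 0.575

0.575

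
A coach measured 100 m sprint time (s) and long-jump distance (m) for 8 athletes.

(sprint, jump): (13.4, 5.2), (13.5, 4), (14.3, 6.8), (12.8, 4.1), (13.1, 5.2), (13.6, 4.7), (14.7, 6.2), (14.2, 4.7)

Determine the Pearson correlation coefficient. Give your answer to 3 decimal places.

0.679

n = 8, Σx = 109.6, Σy = 40.9, Σx² = 1504.44, Σy² = 215.75, Σxy = 563.32
nΣxy − ΣxΣy = 4506.56 − 4482.64 = 23.92
nΣx² − (Σx)² = 12035.52 − 12012.16 = 23.36; nΣy² − (Σy)² = 1726 − 1672.81 = 53.19
r = 23.92 / √(23.36 × 53.19) = 23.92 / 35.2494 ≈ 0.679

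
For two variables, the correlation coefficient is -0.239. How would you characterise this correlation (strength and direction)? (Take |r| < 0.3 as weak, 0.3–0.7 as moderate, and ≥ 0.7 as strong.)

weak negative

r = -0.239 < 0 so the relationship is negative.
|r| = 0.239, which falls in the weak range.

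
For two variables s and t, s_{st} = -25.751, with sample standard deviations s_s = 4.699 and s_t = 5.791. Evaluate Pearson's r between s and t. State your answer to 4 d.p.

r = Cov(s,t) / (s_s · s_t) = -25.751 / (4.699 × 5.791)
  = -25.751 / 27.2119 ≈ -0.9463

-0.9463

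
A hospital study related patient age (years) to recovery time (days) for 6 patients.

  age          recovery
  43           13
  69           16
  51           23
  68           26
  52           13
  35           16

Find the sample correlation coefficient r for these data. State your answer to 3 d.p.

n = 6, Σx = 318, Σy = 107, Σx² = 17764, Σy² = 2055, Σxy = 5840
nΣxy − ΣxΣy = 35040 − 34026 = 1014
nΣx² − (Σx)² = 106584 − 101124 = 5460; nΣy² − (Σy)² = 12330 − 11449 = 881
r = 1014 / √(5460 × 881) = 1014 / 2193.2305 ≈ 0.462

0.462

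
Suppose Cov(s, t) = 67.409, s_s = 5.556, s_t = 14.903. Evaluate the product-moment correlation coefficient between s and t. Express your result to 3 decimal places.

r = Cov(s,t) / (s_s · s_t) = 67.409 / (5.556 × 14.903)
  = 67.409 / 82.8011 ≈ 0.814

0.814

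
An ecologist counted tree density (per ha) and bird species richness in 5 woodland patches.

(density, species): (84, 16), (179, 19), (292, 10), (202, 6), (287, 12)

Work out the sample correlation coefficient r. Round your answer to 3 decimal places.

-0.477

n = 5, Σx = 1044, Σy = 63, Σx² = 247534, Σy² = 897, Σxy = 12321
nΣxy − ΣxΣy = 61605 − 65772 = -4167
nΣx² − (Σx)² = 1237670 − 1089936 = 147734; nΣy² − (Σy)² = 4485 − 3969 = 516
r = -4167 / √(147734 × 516) = -4167 / 8731.0219 ≈ -0.477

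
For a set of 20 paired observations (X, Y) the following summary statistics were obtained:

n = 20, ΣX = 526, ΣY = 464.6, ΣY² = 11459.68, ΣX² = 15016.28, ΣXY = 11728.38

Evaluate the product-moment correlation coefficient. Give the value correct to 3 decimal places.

r = (nΣXY − ΣXΣY) / √[(nΣX² − (ΣX)²)(nΣY² − (ΣY)²)]
Numerator: 20×11728.38 − 526×464.6 = -9812
Denominator: √[(300325.6 − 276676)(229193.6 − 215853.16)] = √[23649.6 × 13340.44] = 17762.2090
r = -9812 / 17762.2090 ≈ -0.552

-0.552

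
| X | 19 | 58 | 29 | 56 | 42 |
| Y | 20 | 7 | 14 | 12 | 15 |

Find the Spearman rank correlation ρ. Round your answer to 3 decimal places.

-0.900

Rank X: 1, 5, 2, 4, 3
Rank Y: 5, 1, 3, 2, 4
d = rank(X) − rank(Y): -4, 4, -1, 2, -1; Σd² = 38
ρ = 1 − 6Σd² / [n(n²−1)] = 1 − 6×38 / (5×24) = 1 − 228/120 ≈ -0.900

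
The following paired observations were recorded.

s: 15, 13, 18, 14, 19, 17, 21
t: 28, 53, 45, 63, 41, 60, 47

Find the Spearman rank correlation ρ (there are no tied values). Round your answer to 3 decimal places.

Rank s: 3, 1, 5, 2, 6, 4, 7
Rank t: 1, 5, 3, 7, 2, 6, 4
d = rank(s) − rank(t): 2, -4, 2, -5, 4, -2, 3; Σd² = 78
ρ = 1 − 6Σd² / [n(n²−1)] = 1 − 6×78 / (7×48) = 1 − 468/336 ≈ -0.393

-0.393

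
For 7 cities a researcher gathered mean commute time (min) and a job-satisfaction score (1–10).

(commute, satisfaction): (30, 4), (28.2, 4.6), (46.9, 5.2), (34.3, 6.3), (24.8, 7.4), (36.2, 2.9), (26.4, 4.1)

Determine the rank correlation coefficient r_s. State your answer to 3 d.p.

Rank commute: 4, 3, 7, 5, 1, 6, 2
Rank satisfaction: 2, 4, 5, 6, 7, 1, 3
d = rank(commute) − rank(satisfaction): 2, -1, 2, -1, -6, 5, -1; Σd² = 72
ρ = 1 − 6Σd² / [n(n²−1)] = 1 − 6×72 / (7×48) = 1 − 432/336 ≈ -0.286

-0.286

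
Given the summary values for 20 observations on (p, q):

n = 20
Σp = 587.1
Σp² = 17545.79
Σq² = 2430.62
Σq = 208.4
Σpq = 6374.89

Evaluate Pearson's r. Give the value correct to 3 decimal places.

r = (nΣpq − ΣpΣq) / √[(nΣp² − (Σp)²)(nΣq² − (Σq)²)]
Numerator: 20×6374.89 − 587.1×208.4 = 5146.16
Denominator: √[(350915.8 − 344686.41)(48612.4 − 43430.56)] = √[6229.39 × 5181.84] = 5681.5229
r = 5146.16 / 5681.5229 ≈ 0.906

0.906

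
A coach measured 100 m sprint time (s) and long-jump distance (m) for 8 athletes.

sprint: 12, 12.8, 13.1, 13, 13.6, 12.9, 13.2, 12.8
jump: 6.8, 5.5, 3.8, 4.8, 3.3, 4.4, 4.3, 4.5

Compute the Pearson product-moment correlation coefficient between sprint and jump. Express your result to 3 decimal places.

n = 8, Σx = 103.4, Σy = 37.4, Σx² = 1337.9, Σy² = 182.96, Σxy = 480.18
nΣxy − ΣxΣy = 3841.44 − 3867.16 = -25.72
nΣx² − (Σx)² = 10703.2 − 10691.56 = 11.64; nΣy² − (Σy)² = 1463.68 − 1398.76 = 64.92
r = -25.72 / √(11.64 × 64.92) = -25.72 / 27.4894 ≈ -0.936

-0.936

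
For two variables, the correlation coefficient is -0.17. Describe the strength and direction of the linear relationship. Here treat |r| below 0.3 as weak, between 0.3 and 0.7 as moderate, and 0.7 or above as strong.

weak negative

r = -0.17 < 0 so the relationship is negative.
|r| = 0.17, which falls in the weak range.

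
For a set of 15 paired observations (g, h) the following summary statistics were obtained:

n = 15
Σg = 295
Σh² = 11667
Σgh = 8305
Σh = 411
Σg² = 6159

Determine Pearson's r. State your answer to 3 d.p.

r = (nΣgh − ΣgΣh) / √[(nΣg² − (Σg)²)(nΣh² − (Σh)²)]
Numerator: 15×8305 − 295×411 = 3330
Denominator: √[(92385 − 87025)(175005 − 168921)] = √[5360 × 6084] = 5710.5376
r = 3330 / 5710.5376 ≈ 0.583

0.583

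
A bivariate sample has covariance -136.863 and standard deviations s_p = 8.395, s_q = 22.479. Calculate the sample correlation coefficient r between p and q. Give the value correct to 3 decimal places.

-0.725

r = Cov(p,q) / (s_p · s_q) = -136.863 / (8.395 × 22.479)
  = -136.863 / 188.7112 ≈ -0.725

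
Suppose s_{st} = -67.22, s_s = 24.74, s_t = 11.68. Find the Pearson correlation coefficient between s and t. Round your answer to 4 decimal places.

r = Cov(s,t) / (s_s · s_t) = -67.22 / (24.74 × 11.68)
  = -67.22 / 288.9632 ≈ -0.2326

-0.2326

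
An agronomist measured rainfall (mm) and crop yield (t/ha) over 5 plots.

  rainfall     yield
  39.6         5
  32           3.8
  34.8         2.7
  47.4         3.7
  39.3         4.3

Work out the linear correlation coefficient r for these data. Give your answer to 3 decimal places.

n = 5, Σx = 193.1, Σy = 19.5, Σx² = 7594.45, Σy² = 78.91, Σxy = 757.93
nΣxy − ΣxΣy = 3789.65 − 3765.45 = 24.2
nΣx² − (Σx)² = 37972.25 − 37287.61 = 684.64; nΣy² − (Σy)² = 394.55 − 380.25 = 14.3
r = 24.2 / √(684.64 × 14.3) = 24.2 / 98.9462 ≈ 0.245

0.245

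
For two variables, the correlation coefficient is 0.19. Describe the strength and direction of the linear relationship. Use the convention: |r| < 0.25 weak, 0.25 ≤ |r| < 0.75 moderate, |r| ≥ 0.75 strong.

r = 0.19 > 0 so the relationship is positive.
|r| = 0.19, which falls in the weak range.

weak positive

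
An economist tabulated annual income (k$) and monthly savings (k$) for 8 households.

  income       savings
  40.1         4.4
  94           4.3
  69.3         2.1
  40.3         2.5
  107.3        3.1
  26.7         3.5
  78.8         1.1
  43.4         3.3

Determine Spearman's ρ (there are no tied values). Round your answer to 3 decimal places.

-0.333

Rank income: 2, 7, 5, 3, 8, 1, 6, 4
Rank savings: 8, 7, 2, 3, 4, 6, 1, 5
d = rank(income) − rank(savings): -6, 0, 3, 0, 4, -5, 5, -1; Σd² = 112
ρ = 1 − 6Σd² / [n(n²−1)] = 1 − 6×112 / (8×63) = 1 − 672/504 ≈ -0.333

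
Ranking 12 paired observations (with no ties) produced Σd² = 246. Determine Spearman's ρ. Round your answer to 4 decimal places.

ρ = 1 − 6Σd² / [n(n²−1)] = 1 − 6×246 / (12×143)
  = 1 − 1476/1716 = 1 − 0.86014 ≈ 0.1399

0.1399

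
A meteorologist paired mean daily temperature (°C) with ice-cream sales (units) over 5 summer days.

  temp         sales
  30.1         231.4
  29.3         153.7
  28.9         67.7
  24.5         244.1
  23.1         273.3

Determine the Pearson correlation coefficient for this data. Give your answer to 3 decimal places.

n = 5, Σx = 135.9, Σy = 970.2, Σx² = 3733.57, Σy² = 216030.64, Σxy = 25718.76
nΣxy − ΣxΣy = 128593.8 − 131850.18 = -3256.38
nΣx² − (Σx)² = 18667.85 − 18468.81 = 199.04; nΣy² − (Σy)² = 1080153.2 − 941288.04 = 138865.16
r = -3256.38 / √(199.04 × 138865.16) = -3256.38 / 5257.3493 ≈ -0.619

-0.619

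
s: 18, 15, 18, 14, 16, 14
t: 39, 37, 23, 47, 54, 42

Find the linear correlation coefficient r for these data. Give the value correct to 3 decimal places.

-0.528

n = 6, Σs = 95, Σt = 242, Σs² = 1521, Σt² = 10308, Σst = 3781
nΣst − ΣsΣt = 22686 − 22990 = -304
nΣs² − (Σs)² = 9126 − 9025 = 101; nΣt² − (Σt)² = 61848 − 58564 = 3284
r = -304 / √(101 × 3284) = -304 / 575.9201 ≈ -0.528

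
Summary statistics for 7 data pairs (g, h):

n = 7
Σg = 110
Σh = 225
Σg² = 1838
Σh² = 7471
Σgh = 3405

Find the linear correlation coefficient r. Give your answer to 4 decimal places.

-0.8085

r = (nΣgh − ΣgΣh) / √[(nΣg² − (Σg)²)(nΣh² − (Σh)²)]
Numerator: 7×3405 − 110×225 = -915
Denominator: √[(12866 − 12100)(52297 − 50625)] = √[766 × 1672] = 1131.7031
r = -915 / 1131.7031 ≈ -0.8085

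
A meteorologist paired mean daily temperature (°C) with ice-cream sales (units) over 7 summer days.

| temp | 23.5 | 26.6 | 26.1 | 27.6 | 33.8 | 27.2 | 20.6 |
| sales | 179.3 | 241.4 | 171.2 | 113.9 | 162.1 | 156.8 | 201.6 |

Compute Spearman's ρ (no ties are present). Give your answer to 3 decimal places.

-0.679

Rank temp: 2, 4, 3, 6, 7, 5, 1
Rank sales: 5, 7, 4, 1, 3, 2, 6
d = rank(temp) − rank(sales): -3, -3, -1, 5, 4, 3, -5; Σd² = 94
ρ = 1 − 6Σd² / [n(n²−1)] = 1 − 6×94 / (7×48) = 1 − 564/336 ≈ -0.679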